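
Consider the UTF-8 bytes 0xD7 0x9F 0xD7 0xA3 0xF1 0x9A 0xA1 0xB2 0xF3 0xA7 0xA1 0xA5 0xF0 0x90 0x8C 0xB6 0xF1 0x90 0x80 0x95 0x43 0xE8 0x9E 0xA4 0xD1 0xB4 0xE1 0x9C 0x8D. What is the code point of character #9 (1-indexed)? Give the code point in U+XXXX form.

U+0474

Offset 0: leading byte 0xD7 = 11010111 → 2-byte char #1 = D7 9F.
Offset 2: leading byte 0xD7 = 11010111 → 2-byte char #2 = D7 A3.
Offset 4: leading byte 0xF1 = 11110001 → 4-byte char #3 = F1 9A A1 B2.
Offset 8: leading byte 0xF3 = 11110011 → 4-byte char #4 = F3 A7 A1 A5.
Offset 12: leading byte 0xF0 = 11110000 → 4-byte char #5 = F0 90 8C B6.
Offset 16: leading byte 0xF1 = 11110001 → 4-byte char #6 = F1 90 80 95.
Offset 20: leading byte 0x43 = 01000011 → 1-byte char #7 = 43.
Offset 21: leading byte 0xE8 = 11101000 → 3-byte char #8 = E8 9E A4.
Offset 24: leading byte 0xD1 = 11010001 → 2-byte char #9 = D1 B4.
Leading byte 0xD1 = 11010001 matches 110xxxxx → 2-byte sequence.
Byte 1: 0xD1 = 11010001, payload 10001 (5 bits).
Byte 2: 0xB4 = 10110100 (10xxxxxx ✓), payload 110100.
Concatenate: 10001110100 = 0x474 (11 bits → U+0474).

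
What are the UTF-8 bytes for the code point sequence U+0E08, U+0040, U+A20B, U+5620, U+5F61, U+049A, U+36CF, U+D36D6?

U+0E08: 3-byte form → E0 B8 88.
U+0040: 1-byte form → 40.
U+A20B: 3-byte form → EA 88 8B.
U+5620: 3-byte form → E5 98 A0.
U+5F61: 3-byte form → E5 BD A1.
U+049A: 2-byte form → D2 9A.
U+36CF: 3-byte form → E3 9B 8F.
U+D36D6: 4-byte form → F3 93 9B 96.
Concatenated (22 bytes): E0 B8 88 40 EA 88 8B E5 98 A0 E5 BD A1 D2 9A E3 9B 8F F3 93 9B 96.

E0 B8 88 40 EA 88 8B E5 98 A0 E5 BD A1 D2 9A E3 9B 8F F3 93 9B 96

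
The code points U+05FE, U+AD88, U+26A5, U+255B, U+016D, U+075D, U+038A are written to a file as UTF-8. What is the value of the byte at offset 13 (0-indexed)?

U+05FE → 2-byte form D7 BE at offsets 0–1.
U+AD88 → 3-byte form EA B6 88 at offsets 2–4.
U+26A5 → 3-byte form E2 9A A5 at offsets 5–7.
U+255B → 3-byte form E2 95 9B at offsets 8–10.
U+016D → 2-byte form C5 AD at offsets 11–12.
U+075D → 2-byte form DD 9D at offsets 13–14.
Offset 13 falls in char 6's range; it's byte 1 of DD 9D = 0xDD.

0xDD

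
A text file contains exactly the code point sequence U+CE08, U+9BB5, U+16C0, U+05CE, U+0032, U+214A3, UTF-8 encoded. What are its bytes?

EC B8 88 E9 AE B5 E1 9B 80 D7 8E 32 F0 A1 92 A3

U+CE08: 3-byte form → EC B8 88.
U+9BB5: 3-byte form → E9 AE B5.
U+16C0: 3-byte form → E1 9B 80.
U+05CE: 2-byte form → D7 8E.
U+0032: 1-byte form → 32.
U+214A3: 4-byte form → F0 A1 92 A3.
Concatenated (16 bytes): EC B8 88 E9 AE B5 E1 9B 80 D7 8E 32 F0 A1 92 A3.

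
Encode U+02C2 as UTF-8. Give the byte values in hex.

U+02C2 = 0x2C2 = 706 decimal. In range U+0080–U+07FF → 2-byte form: 110xxxxx 10xxxxxx.
Binary (11 bits): 01011000010.
Split 5+6: 01011 | 000010.
Byte 1: 11001011 = 0xCB.
Byte 2: 10000010 = 0x82.

CB 82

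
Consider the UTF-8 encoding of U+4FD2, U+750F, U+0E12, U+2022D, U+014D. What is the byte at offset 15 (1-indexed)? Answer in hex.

1-indexed offset 15 is 0-indexed offset 14.
U+4FD2 → 3-byte form E4 BF 92 at offsets 0–2.
U+750F → 3-byte form E7 94 8F at offsets 3–5.
U+0E12 → 3-byte form E0 B8 92 at offsets 6–8.
U+2022D → 4-byte form F0 A0 88 AD at offsets 9–12.
U+014D → 2-byte form C5 8D at offsets 13–14.
Offset 14 falls in char 5's range; it's byte 2 of C5 8D = 0x8D.

0x8D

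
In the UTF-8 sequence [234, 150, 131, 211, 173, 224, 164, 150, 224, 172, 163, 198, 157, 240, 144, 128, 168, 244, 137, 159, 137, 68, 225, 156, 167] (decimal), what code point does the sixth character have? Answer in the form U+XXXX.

U+10028

Offset 0: leading byte 0xEA = 11101010 → 3-byte char #1 = EA 96 83.
Offset 3: leading byte 0xD3 = 11010011 → 2-byte char #2 = D3 AD.
Offset 5: leading byte 0xE0 = 11100000 → 3-byte char #3 = E0 A4 96.
Offset 8: leading byte 0xE0 = 11100000 → 3-byte char #4 = E0 AC A3.
Offset 11: leading byte 0xC6 = 11000110 → 2-byte char #5 = C6 9D.
Offset 13: leading byte 0xF0 = 11110000 → 4-byte char #6 = F0 90 80 A8.
Leading byte 0xF0 = 11110000 matches 11110xxx → 4-byte sequence.
Byte 1: 0xF0 = 11110000, payload 000 (3 bits).
Byte 2: 0x90 = 10010000 (10xxxxxx ✓), payload 010000.
Byte 3: 0x80 = 10000000 (10xxxxxx ✓), payload 000000.
Byte 4: 0xA8 = 10101000 (10xxxxxx ✓), payload 101000.
Concatenate: 000010000000000101000 = 0x10028 (21 bits → U+10028).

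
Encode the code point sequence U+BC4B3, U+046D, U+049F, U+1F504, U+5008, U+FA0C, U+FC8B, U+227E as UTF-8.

F2 BC 92 B3 D1 AD D2 9F F0 9F 94 84 E5 80 88 EF A8 8C EF B2 8B E2 89 BE

U+BC4B3: 4-byte form → F2 BC 92 B3.
U+046D: 2-byte form → D1 AD.
U+049F: 2-byte form → D2 9F.
U+1F504: 4-byte form → F0 9F 94 84.
U+5008: 3-byte form → E5 80 88.
U+FA0C: 3-byte form → EF A8 8C.
U+FC8B: 3-byte form → EF B2 8B.
U+227E: 3-byte form → E2 89 BE.
Concatenated (24 bytes): F2 BC 92 B3 D1 AD D2 9F F0 9F 94 84 E5 80 88 EF A8 8C EF B2 8B E2 89 BE.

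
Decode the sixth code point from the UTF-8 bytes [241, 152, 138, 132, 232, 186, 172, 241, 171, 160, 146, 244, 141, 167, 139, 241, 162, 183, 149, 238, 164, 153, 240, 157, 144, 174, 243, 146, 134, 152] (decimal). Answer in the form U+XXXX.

U+E919

Offset 0: leading byte 0xF1 = 11110001 → 4-byte char #1 = F1 98 8A 84.
Offset 4: leading byte 0xE8 = 11101000 → 3-byte char #2 = E8 BA AC.
Offset 7: leading byte 0xF1 = 11110001 → 4-byte char #3 = F1 AB A0 92.
Offset 11: leading byte 0xF4 = 11110100 → 4-byte char #4 = F4 8D A7 8B.
Offset 15: leading byte 0xF1 = 11110001 → 4-byte char #5 = F1 A2 B7 95.
Offset 19: leading byte 0xEE = 11101110 → 3-byte char #6 = EE A4 99.
Leading byte 0xEE = 11101110 matches 1110xxxx → 3-byte sequence.
Byte 1: 0xEE = 11101110, payload 1110 (4 bits).
Byte 2: 0xA4 = 10100100 (10xxxxxx ✓), payload 100100.
Byte 3: 0x99 = 10011001 (10xxxxxx ✓), payload 011001.
Concatenate: 1110100100011001 = 0xE919 (16 bits → U+E919).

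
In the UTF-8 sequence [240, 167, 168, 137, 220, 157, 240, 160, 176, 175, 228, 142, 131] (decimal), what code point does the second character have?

Offset 0: leading byte 0xF0 = 11110000 → 4-byte char #1 = F0 A7 A8 89.
Offset 4: leading byte 0xDC = 11011100 → 2-byte char #2 = DC 9D.
Leading byte 0xDC = 11011100 matches 110xxxxx → 2-byte sequence.
Byte 1: 0xDC = 11011100, payload 11100 (5 bits).
Byte 2: 0x9D = 10011101 (10xxxxxx ✓), payload 011101.
Concatenate: 11100011101 = 0x71D (11 bits → U+071D).

U+071D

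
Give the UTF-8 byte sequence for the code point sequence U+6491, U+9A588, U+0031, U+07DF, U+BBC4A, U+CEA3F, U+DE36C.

E6 92 91 F2 9A 96 88 31 DF 9F F2 BB B1 8A F3 8E A8 BF F3 9E 8D AC

U+6491: 3-byte form → E6 92 91.
U+9A588: 4-byte form → F2 9A 96 88.
U+0031: 1-byte form → 31.
U+07DF: 2-byte form → DF 9F.
U+BBC4A: 4-byte form → F2 BB B1 8A.
U+CEA3F: 4-byte form → F3 8E A8 BF.
U+DE36C: 4-byte form → F3 9E 8D AC.
Concatenated (22 bytes): E6 92 91 F2 9A 96 88 31 DF 9F F2 BB B1 8A F3 8E A8 BF F3 9E 8D AC.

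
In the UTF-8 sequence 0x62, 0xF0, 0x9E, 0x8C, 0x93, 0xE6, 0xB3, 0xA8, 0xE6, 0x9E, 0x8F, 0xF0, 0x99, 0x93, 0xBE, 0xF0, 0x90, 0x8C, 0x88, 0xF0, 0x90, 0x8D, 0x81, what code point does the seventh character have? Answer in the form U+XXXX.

Offset 0: leading byte 0x62 = 01100010 → 1-byte char #1 = 62.
Offset 1: leading byte 0xF0 = 11110000 → 4-byte char #2 = F0 9E 8C 93.
Offset 5: leading byte 0xE6 = 11100110 → 3-byte char #3 = E6 B3 A8.
Offset 8: leading byte 0xE6 = 11100110 → 3-byte char #4 = E6 9E 8F.
Offset 11: leading byte 0xF0 = 11110000 → 4-byte char #5 = F0 99 93 BE.
Offset 15: leading byte 0xF0 = 11110000 → 4-byte char #6 = F0 90 8C 88.
Offset 19: leading byte 0xF0 = 11110000 → 4-byte char #7 = F0 90 8D 81.
Leading byte 0xF0 = 11110000 matches 11110xxx → 4-byte sequence.
Byte 1: 0xF0 = 11110000, payload 000 (3 bits).
Byte 2: 0x90 = 10010000 (10xxxxxx ✓), payload 010000.
Byte 3: 0x8D = 10001101 (10xxxxxx ✓), payload 001101.
Byte 4: 0x81 = 10000001 (10xxxxxx ✓), payload 000001.
Concatenate: 000010000001101000001 = 0x10341 (21 bits → U+10341).

U+10341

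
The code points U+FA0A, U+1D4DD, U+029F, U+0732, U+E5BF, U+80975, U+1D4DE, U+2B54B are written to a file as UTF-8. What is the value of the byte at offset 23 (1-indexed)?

0xF0

1-indexed offset 23 is 0-indexed offset 22.
U+FA0A → 3-byte form EF A8 8A at offsets 0–2.
U+1D4DD → 4-byte form F0 9D 93 9D at offsets 3–6.
U+029F → 2-byte form CA 9F at offsets 7–8.
U+0732 → 2-byte form DC B2 at offsets 9–10.
U+E5BF → 3-byte form EE 96 BF at offsets 11–13.
U+80975 → 4-byte form F2 80 A5 B5 at offsets 14–17.
U+1D4DE → 4-byte form F0 9D 93 9E at offsets 18–21.
U+2B54B → 4-byte form F0 AB 95 8B at offsets 22–25.
Offset 22 falls in char 8's range; it's byte 1 of F0 AB 95 8B = 0xF0.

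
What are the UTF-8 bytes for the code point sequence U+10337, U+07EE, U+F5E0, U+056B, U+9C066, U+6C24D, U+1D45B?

U+10337: 4-byte form → F0 90 8C B7.
U+07EE: 2-byte form → DF AE.
U+F5E0: 3-byte form → EF 97 A0.
U+056B: 2-byte form → D5 AB.
U+9C066: 4-byte form → F2 9C 81 A6.
U+6C24D: 4-byte form → F1 AC 89 8D.
U+1D45B: 4-byte form → F0 9D 91 9B.
Concatenated (23 bytes): F0 90 8C B7 DF AE EF 97 A0 D5 AB F2 9C 81 A6 F1 AC 89 8D F0 9D 91 9B.

F0 90 8C B7 DF AE EF 97 A0 D5 AB F2 9C 81 A6 F1 AC 89 8D F0 9D 91 9B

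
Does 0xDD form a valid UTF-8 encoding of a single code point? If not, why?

invalid (sequence truncated)

Leading byte 0xDD = 11011101 → 2-byte form, but only 1 byte is present.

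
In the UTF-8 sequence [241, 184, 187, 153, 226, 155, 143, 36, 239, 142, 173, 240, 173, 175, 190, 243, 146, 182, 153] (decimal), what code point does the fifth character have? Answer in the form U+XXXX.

U+2DBFE

Offset 0: leading byte 0xF1 = 11110001 → 4-byte char #1 = F1 B8 BB 99.
Offset 4: leading byte 0xE2 = 11100010 → 3-byte char #2 = E2 9B 8F.
Offset 7: leading byte 0x24 = 00100100 → 1-byte char #3 = 24.
Offset 8: leading byte 0xEF = 11101111 → 3-byte char #4 = EF 8E AD.
Offset 11: leading byte 0xF0 = 11110000 → 4-byte char #5 = F0 AD AF BE.
Leading byte 0xF0 = 11110000 matches 11110xxx → 4-byte sequence.
Byte 1: 0xF0 = 11110000, payload 000 (3 bits).
Byte 2: 0xAD = 10101101 (10xxxxxx ✓), payload 101101.
Byte 3: 0xAF = 10101111 (10xxxxxx ✓), payload 101111.
Byte 4: 0xBE = 10111110 (10xxxxxx ✓), payload 111110.
Concatenate: 000101101101111111110 = 0x2DBFE (21 bits → U+2DBFE).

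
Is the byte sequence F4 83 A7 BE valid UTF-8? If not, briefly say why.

valid

Leading byte 0xF4 = 11110100 → 4-byte form.
Continuation bytes 0x83=10000011, 0xA7=10100111, 0xBE=10111110 all match 10xxxxxx.
Decoded value 0x1039FE is ≥ 0x10000 (shortest form) and not a surrogate.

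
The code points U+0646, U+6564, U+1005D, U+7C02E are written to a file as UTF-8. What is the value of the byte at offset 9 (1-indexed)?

0x9D

1-indexed offset 9 is 0-indexed offset 8.
U+0646 → 2-byte form D9 86 at offsets 0–1.
U+6564 → 3-byte form E6 95 A4 at offsets 2–4.
U+1005D → 4-byte form F0 90 81 9D at offsets 5–8.
Offset 8 falls in char 3's range; it's byte 4 of F0 90 81 9D = 0x9D.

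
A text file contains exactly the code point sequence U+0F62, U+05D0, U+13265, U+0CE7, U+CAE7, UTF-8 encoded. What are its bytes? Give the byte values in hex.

U+0F62: 3-byte form → E0 BD A2.
U+05D0: 2-byte form → D7 90.
U+13265: 4-byte form → F0 93 89 A5.
U+0CE7: 3-byte form → E0 B3 A7.
U+CAE7: 3-byte form → EC AB A7.
Concatenated (15 bytes): E0 BD A2 D7 90 F0 93 89 A5 E0 B3 A7 EC AB A7.

E0 BD A2 D7 90 F0 93 89 A5 E0 B3 A7 EC AB A7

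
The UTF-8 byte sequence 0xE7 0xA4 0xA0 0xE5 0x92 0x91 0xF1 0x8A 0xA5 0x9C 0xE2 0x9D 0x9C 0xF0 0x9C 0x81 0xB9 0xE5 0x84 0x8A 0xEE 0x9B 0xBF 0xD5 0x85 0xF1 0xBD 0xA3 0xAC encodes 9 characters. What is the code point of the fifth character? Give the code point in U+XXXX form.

U+1C079

Offset 0: leading byte 0xE7 = 11100111 → 3-byte char #1 = E7 A4 A0.
Offset 3: leading byte 0xE5 = 11100101 → 3-byte char #2 = E5 92 91.
Offset 6: leading byte 0xF1 = 11110001 → 4-byte char #3 = F1 8A A5 9C.
Offset 10: leading byte 0xE2 = 11100010 → 3-byte char #4 = E2 9D 9C.
Offset 13: leading byte 0xF0 = 11110000 → 4-byte char #5 = F0 9C 81 B9.
Leading byte 0xF0 = 11110000 matches 11110xxx → 4-byte sequence.
Byte 1: 0xF0 = 11110000, payload 000 (3 bits).
Byte 2: 0x9C = 10011100 (10xxxxxx ✓), payload 011100.
Byte 3: 0x81 = 10000001 (10xxxxxx ✓), payload 000001.
Byte 4: 0xB9 = 10111001 (10xxxxxx ✓), payload 111001.
Concatenate: 000011100000001111001 = 0x1C079 (21 bits → U+1C079).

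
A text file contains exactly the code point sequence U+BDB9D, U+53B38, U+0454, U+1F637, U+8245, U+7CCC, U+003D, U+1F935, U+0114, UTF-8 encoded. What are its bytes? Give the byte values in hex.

U+BDB9D: 4-byte form → F2 BD AE 9D.
U+53B38: 4-byte form → F1 93 AC B8.
U+0454: 2-byte form → D1 94.
U+1F637: 4-byte form → F0 9F 98 B7.
U+8245: 3-byte form → E8 89 85.
U+7CCC: 3-byte form → E7 B3 8C.
U+003D: 1-byte form → 3D.
U+1F935: 4-byte form → F0 9F A4 B5.
U+0114: 2-byte form → C4 94.
Concatenated (27 bytes): F2 BD AE 9D F1 93 AC B8 D1 94 F0 9F 98 B7 E8 89 85 E7 B3 8C 3D F0 9F A4 B5 C4 94.

F2 BD AE 9D F1 93 AC B8 D1 94 F0 9F 98 B7 E8 89 85 E7 B3 8C 3D F0 9F A4 B5 C4 94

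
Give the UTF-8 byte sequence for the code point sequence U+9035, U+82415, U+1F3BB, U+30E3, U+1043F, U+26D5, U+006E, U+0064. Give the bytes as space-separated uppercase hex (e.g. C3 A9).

U+9035: 3-byte form → E9 80 B5.
U+82415: 4-byte form → F2 82 90 95.
U+1F3BB: 4-byte form → F0 9F 8E BB.
U+30E3: 3-byte form → E3 83 A3.
U+1043F: 4-byte form → F0 90 90 BF.
U+26D5: 3-byte form → E2 9B 95.
U+006E: 1-byte form → 6E.
U+0064: 1-byte form → 64.
Concatenated (23 bytes): E9 80 B5 F2 82 90 95 F0 9F 8E BB E3 83 A3 F0 90 90 BF E2 9B 95 6E 64.

E9 80 B5 F2 82 90 95 F0 9F 8E BB E3 83 A3 F0 90 90 BF E2 9B 95 6E 64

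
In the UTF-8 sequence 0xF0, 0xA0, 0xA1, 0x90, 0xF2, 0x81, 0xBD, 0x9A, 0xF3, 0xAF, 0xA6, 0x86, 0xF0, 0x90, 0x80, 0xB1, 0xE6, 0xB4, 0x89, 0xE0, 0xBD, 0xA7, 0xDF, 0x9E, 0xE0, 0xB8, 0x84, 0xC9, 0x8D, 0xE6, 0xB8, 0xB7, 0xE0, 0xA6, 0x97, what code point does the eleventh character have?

U+0997

Offset 0: leading byte 0xF0 = 11110000 → 4-byte char #1 = F0 A0 A1 90.
Offset 4: leading byte 0xF2 = 11110010 → 4-byte char #2 = F2 81 BD 9A.
Offset 8: leading byte 0xF3 = 11110011 → 4-byte char #3 = F3 AF A6 86.
Offset 12: leading byte 0xF0 = 11110000 → 4-byte char #4 = F0 90 80 B1.
Offset 16: leading byte 0xE6 = 11100110 → 3-byte char #5 = E6 B4 89.
Offset 19: leading byte 0xE0 = 11100000 → 3-byte char #6 = E0 BD A7.
Offset 22: leading byte 0xDF = 11011111 → 2-byte char #7 = DF 9E.
Offset 24: leading byte 0xE0 = 11100000 → 3-byte char #8 = E0 B8 84.
Offset 27: leading byte 0xC9 = 11001001 → 2-byte char #9 = C9 8D.
Offset 29: leading byte 0xE6 = 11100110 → 3-byte char #10 = E6 B8 B7.
Offset 32: leading byte 0xE0 = 11100000 → 3-byte char #11 = E0 A6 97.
Leading byte 0xE0 = 11100000 matches 1110xxxx → 3-byte sequence.
Byte 1: 0xE0 = 11100000, payload 0000 (4 bits).
Byte 2: 0xA6 = 10100110 (10xxxxxx ✓), payload 100110.
Byte 3: 0x97 = 10010111 (10xxxxxx ✓), payload 010111.
Concatenate: 0000100110010111 = 0x997 (16 bits → U+0997).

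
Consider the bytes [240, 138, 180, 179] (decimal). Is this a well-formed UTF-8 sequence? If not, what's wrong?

invalid (overlong encoding)

Leading byte 0xF0 = 11110000 → 4-byte form.
Continuation bytes all match 10xxxxxx. Payload decodes to 0xAD33.
But 0xAD33 < 0x10000, the minimum for a 4-byte sequence — this is an overlong encoding.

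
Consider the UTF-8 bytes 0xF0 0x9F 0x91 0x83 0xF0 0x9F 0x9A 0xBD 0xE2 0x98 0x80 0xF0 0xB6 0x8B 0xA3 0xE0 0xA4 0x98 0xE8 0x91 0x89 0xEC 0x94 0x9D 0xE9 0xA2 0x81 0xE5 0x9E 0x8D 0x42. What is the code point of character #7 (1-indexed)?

Offset 0: leading byte 0xF0 = 11110000 → 4-byte char #1 = F0 9F 91 83.
Offset 4: leading byte 0xF0 = 11110000 → 4-byte char #2 = F0 9F 9A BD.
Offset 8: leading byte 0xE2 = 11100010 → 3-byte char #3 = E2 98 80.
Offset 11: leading byte 0xF0 = 11110000 → 4-byte char #4 = F0 B6 8B A3.
Offset 15: leading byte 0xE0 = 11100000 → 3-byte char #5 = E0 A4 98.
Offset 18: leading byte 0xE8 = 11101000 → 3-byte char #6 = E8 91 89.
Offset 21: leading byte 0xEC = 11101100 → 3-byte char #7 = EC 94 9D.
Leading byte 0xEC = 11101100 matches 1110xxxx → 3-byte sequence.
Byte 1: 0xEC = 11101100, payload 1100 (4 bits).
Byte 2: 0x94 = 10010100 (10xxxxxx ✓), payload 010100.
Byte 3: 0x9D = 10011101 (10xxxxxx ✓), payload 011101.
Concatenate: 1100010100011101 = 0xC51D (16 bits → U+C51D).

U+C51D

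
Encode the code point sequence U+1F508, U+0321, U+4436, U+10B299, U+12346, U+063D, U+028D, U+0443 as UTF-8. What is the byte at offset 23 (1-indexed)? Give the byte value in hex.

1-indexed offset 23 is 0-indexed offset 22.
U+1F508 → 4-byte form F0 9F 94 88 at offsets 0–3.
U+0321 → 2-byte form CC A1 at offsets 4–5.
U+4436 → 3-byte form E4 90 B6 at offsets 6–8.
U+10B299 → 4-byte form F4 8B 8A 99 at offsets 9–12.
U+12346 → 4-byte form F0 92 8D 86 at offsets 13–16.
U+063D → 2-byte form D8 BD at offsets 17–18.
U+028D → 2-byte form CA 8D at offsets 19–20.
U+0443 → 2-byte form D1 83 at offsets 21–22.
Offset 22 falls in char 8's range; it's byte 2 of D1 83 = 0x83.

0x83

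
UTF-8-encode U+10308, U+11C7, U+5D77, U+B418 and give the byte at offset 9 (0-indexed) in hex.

U+10308 → 4-byte form F0 90 8C 88 at offsets 0–3.
U+11C7 → 3-byte form E1 87 87 at offsets 4–6.
U+5D77 → 3-byte form E5 B5 B7 at offsets 7–9.
Offset 9 falls in char 3's range; it's byte 3 of E5 B5 B7 = 0xB7.

0xB7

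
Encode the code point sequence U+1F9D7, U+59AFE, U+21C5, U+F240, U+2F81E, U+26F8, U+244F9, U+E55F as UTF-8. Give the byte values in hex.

F0 9F A7 97 F1 99 AB BE E2 87 85 EF 89 80 F0 AF A0 9E E2 9B B8 F0 A4 93 B9 EE 95 9F

U+1F9D7: 4-byte form → F0 9F A7 97.
U+59AFE: 4-byte form → F1 99 AB BE.
U+21C5: 3-byte form → E2 87 85.
U+F240: 3-byte form → EF 89 80.
U+2F81E: 4-byte form → F0 AF A0 9E.
U+26F8: 3-byte form → E2 9B B8.
U+244F9: 4-byte form → F0 A4 93 B9.
U+E55F: 3-byte form → EE 95 9F.
Concatenated (28 bytes): F0 9F A7 97 F1 99 AB BE E2 87 85 EF 89 80 F0 AF A0 9E E2 9B B8 F0 A4 93 B9 EE 95 9F.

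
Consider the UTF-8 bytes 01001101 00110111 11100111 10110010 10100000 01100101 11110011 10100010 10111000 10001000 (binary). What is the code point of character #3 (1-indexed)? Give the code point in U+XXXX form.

U+7CA0

Offset 0: leading byte 0x4D = 01001101 → 1-byte char #1 = 4D.
Offset 1: leading byte 0x37 = 00110111 → 1-byte char #2 = 37.
Offset 2: leading byte 0xE7 = 11100111 → 3-byte char #3 = E7 B2 A0.
Leading byte 0xE7 = 11100111 matches 1110xxxx → 3-byte sequence.
Byte 1: 0xE7 = 11100111, payload 0111 (4 bits).
Byte 2: 0xB2 = 10110010 (10xxxxxx ✓), payload 110010.
Byte 3: 0xA0 = 10100000 (10xxxxxx ✓), payload 100000.
Concatenate: 0111110010100000 = 0x7CA0 (16 bits → U+7CA0).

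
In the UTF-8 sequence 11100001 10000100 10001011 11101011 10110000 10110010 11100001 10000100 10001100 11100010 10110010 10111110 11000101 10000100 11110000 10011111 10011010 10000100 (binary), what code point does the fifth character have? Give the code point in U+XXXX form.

Offset 0: leading byte 0xE1 = 11100001 → 3-byte char #1 = E1 84 8B.
Offset 3: leading byte 0xEB = 11101011 → 3-byte char #2 = EB B0 B2.
Offset 6: leading byte 0xE1 = 11100001 → 3-byte char #3 = E1 84 8C.
Offset 9: leading byte 0xE2 = 11100010 → 3-byte char #4 = E2 B2 BE.
Offset 12: leading byte 0xC5 = 11000101 → 2-byte char #5 = C5 84.
Leading byte 0xC5 = 11000101 matches 110xxxxx → 2-byte sequence.
Byte 1: 0xC5 = 11000101, payload 00101 (5 bits).
Byte 2: 0x84 = 10000100 (10xxxxxx ✓), payload 000100.
Concatenate: 00101000100 = 0x144 (11 bits → U+0144).

U+0144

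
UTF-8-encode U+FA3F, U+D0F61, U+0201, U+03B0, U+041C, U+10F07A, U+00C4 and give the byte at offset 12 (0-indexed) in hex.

U+FA3F → 3-byte form EF A8 BF at offsets 0–2.
U+D0F61 → 4-byte form F3 90 BD A1 at offsets 3–6.
U+0201 → 2-byte form C8 81 at offsets 7–8.
U+03B0 → 2-byte form CE B0 at offsets 9–10.
U+041C → 2-byte form D0 9C at offsets 11–12.
Offset 12 falls in char 5's range; it's byte 2 of D0 9C = 0x9C.

0x9C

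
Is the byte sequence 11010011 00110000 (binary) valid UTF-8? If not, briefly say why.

Leading byte 0xD3 = 11010011 → 2-byte form.
Byte 2 is 0x30 = 00110000, which is not 10xxxxxx — expected a continuation byte.

invalid (non-continuation byte where continuation expected)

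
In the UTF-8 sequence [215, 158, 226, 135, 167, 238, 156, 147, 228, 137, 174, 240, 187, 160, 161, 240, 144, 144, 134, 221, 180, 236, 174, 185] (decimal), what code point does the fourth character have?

Offset 0: leading byte 0xD7 = 11010111 → 2-byte char #1 = D7 9E.
Offset 2: leading byte 0xE2 = 11100010 → 3-byte char #2 = E2 87 A7.
Offset 5: leading byte 0xEE = 11101110 → 3-byte char #3 = EE 9C 93.
Offset 8: leading byte 0xE4 = 11100100 → 3-byte char #4 = E4 89 AE.
Leading byte 0xE4 = 11100100 matches 1110xxxx → 3-byte sequence.
Byte 1: 0xE4 = 11100100, payload 0100 (4 bits).
Byte 2: 0x89 = 10001001 (10xxxxxx ✓), payload 001001.
Byte 3: 0xAE = 10101110 (10xxxxxx ✓), payload 101110.
Concatenate: 0100001001101110 = 0x426E (16 bits → U+426E).

U+426E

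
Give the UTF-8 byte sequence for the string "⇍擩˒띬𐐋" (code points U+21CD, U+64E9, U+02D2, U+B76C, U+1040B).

U+21CD: 3-byte form → E2 87 8D.
U+64E9: 3-byte form → E6 93 A9.
U+02D2: 2-byte form → CB 92.
U+B76C: 3-byte form → EB 9D AC.
U+1040B: 4-byte form → F0 90 90 8B.
Concatenated (15 bytes): E2 87 8D E6 93 A9 CB 92 EB 9D AC F0 90 90 8B.

E2 87 8D E6 93 A9 CB 92 EB 9D AC F0 90 90 8B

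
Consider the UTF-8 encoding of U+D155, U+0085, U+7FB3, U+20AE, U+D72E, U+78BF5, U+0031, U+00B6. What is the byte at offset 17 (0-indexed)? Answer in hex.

U+D155 → 3-byte form ED 85 95 at offsets 0–2.
U+0085 → 2-byte form C2 85 at offsets 3–4.
U+7FB3 → 3-byte form E7 BE B3 at offsets 5–7.
U+20AE → 3-byte form E2 82 AE at offsets 8–10.
U+D72E → 3-byte form ED 9C AE at offsets 11–13.
U+78BF5 → 4-byte form F1 B8 AF B5 at offsets 14–17.
Offset 17 falls in char 6's range; it's byte 4 of F1 B8 AF B5 = 0xB5.

0xB5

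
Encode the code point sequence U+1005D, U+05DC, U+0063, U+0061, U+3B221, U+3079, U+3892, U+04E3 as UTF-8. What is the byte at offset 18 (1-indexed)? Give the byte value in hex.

1-indexed offset 18 is 0-indexed offset 17.
U+1005D → 4-byte form F0 90 81 9D at offsets 0–3.
U+05DC → 2-byte form D7 9C at offsets 4–5.
U+0063 → 1-byte form 63 at offsets 6–6.
U+0061 → 1-byte form 61 at offsets 7–7.
U+3B221 → 4-byte form F0 BB 88 A1 at offsets 8–11.
U+3079 → 3-byte form E3 81 B9 at offsets 12–14.
U+3892 → 3-byte form E3 A2 92 at offsets 15–17.
Offset 17 falls in char 7's range; it's byte 3 of E3 A2 92 = 0x92.

0x92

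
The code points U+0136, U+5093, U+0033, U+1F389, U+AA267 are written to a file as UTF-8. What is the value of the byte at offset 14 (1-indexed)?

0xA7

1-indexed offset 14 is 0-indexed offset 13.
U+0136 → 2-byte form C4 B6 at offsets 0–1.
U+5093 → 3-byte form E5 82 93 at offsets 2–4.
U+0033 → 1-byte form 33 at offsets 5–5.
U+1F389 → 4-byte form F0 9F 8E 89 at offsets 6–9.
U+AA267 → 4-byte form F2 AA 89 A7 at offsets 10–13.
Offset 13 falls in char 5's range; it's byte 4 of F2 AA 89 A7 = 0xA7.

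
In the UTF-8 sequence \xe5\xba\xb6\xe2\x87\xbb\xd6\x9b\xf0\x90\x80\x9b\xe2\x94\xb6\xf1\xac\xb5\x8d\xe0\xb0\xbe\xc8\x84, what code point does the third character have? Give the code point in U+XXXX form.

U+059B

Offset 0: leading byte 0xE5 = 11100101 → 3-byte char #1 = E5 BA B6.
Offset 3: leading byte 0xE2 = 11100010 → 3-byte char #2 = E2 87 BB.
Offset 6: leading byte 0xD6 = 11010110 → 2-byte char #3 = D6 9B.
Leading byte 0xD6 = 11010110 matches 110xxxxx → 2-byte sequence.
Byte 1: 0xD6 = 11010110, payload 10110 (5 bits).
Byte 2: 0x9B = 10011011 (10xxxxxx ✓), payload 011011.
Concatenate: 10110011011 = 0x59B (11 bits → U+059B).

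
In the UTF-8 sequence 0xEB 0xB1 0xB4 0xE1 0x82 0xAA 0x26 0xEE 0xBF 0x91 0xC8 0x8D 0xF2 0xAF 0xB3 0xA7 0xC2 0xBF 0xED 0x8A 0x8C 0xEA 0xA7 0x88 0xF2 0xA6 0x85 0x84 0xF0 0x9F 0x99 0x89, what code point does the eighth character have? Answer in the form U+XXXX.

U+D28C

Offset 0: leading byte 0xEB = 11101011 → 3-byte char #1 = EB B1 B4.
Offset 3: leading byte 0xE1 = 11100001 → 3-byte char #2 = E1 82 AA.
Offset 6: leading byte 0x26 = 00100110 → 1-byte char #3 = 26.
Offset 7: leading byte 0xEE = 11101110 → 3-byte char #4 = EE BF 91.
Offset 10: leading byte 0xC8 = 11001000 → 2-byte char #5 = C8 8D.
Offset 12: leading byte 0xF2 = 11110010 → 4-byte char #6 = F2 AF B3 A7.
Offset 16: leading byte 0xC2 = 11000010 → 2-byte char #7 = C2 BF.
Offset 18: leading byte 0xED = 11101101 → 3-byte char #8 = ED 8A 8C.
Leading byte 0xED = 11101101 matches 1110xxxx → 3-byte sequence.
Byte 1: 0xED = 11101101, payload 1101 (4 bits).
Byte 2: 0x8A = 10001010 (10xxxxxx ✓), payload 001010.
Byte 3: 0x8C = 10001100 (10xxxxxx ✓), payload 001100.
Concatenate: 1101001010001100 = 0xD28C (16 bits → U+D28C).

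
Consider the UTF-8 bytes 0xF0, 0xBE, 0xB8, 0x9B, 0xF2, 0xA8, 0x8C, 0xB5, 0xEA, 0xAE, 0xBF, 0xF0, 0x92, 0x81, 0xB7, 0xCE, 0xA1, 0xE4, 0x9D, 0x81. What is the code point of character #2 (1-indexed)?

Offset 0: leading byte 0xF0 = 11110000 → 4-byte char #1 = F0 BE B8 9B.
Offset 4: leading byte 0xF2 = 11110010 → 4-byte char #2 = F2 A8 8C B5.
Leading byte 0xF2 = 11110010 matches 11110xxx → 4-byte sequence.
Byte 1: 0xF2 = 11110010, payload 010 (3 bits).
Byte 2: 0xA8 = 10101000 (10xxxxxx ✓), payload 101000.
Byte 3: 0x8C = 10001100 (10xxxxxx ✓), payload 001100.
Byte 4: 0xB5 = 10110101 (10xxxxxx ✓), payload 110101.
Concatenate: 010101000001100110101 = 0xA8335 (21 bits → U+A8335).

U+A8335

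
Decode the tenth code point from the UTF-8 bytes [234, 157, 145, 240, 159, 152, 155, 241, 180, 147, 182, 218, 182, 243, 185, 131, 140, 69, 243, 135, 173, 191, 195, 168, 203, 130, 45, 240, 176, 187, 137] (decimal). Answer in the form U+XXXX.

U+002D

Offset 0: leading byte 0xEA = 11101010 → 3-byte char #1 = EA 9D 91.
Offset 3: leading byte 0xF0 = 11110000 → 4-byte char #2 = F0 9F 98 9B.
Offset 7: leading byte 0xF1 = 11110001 → 4-byte char #3 = F1 B4 93 B6.
Offset 11: leading byte 0xDA = 11011010 → 2-byte char #4 = DA B6.
Offset 13: leading byte 0xF3 = 11110011 → 4-byte char #5 = F3 B9 83 8C.
Offset 17: leading byte 0x45 = 01000101 → 1-byte char #6 = 45.
Offset 18: leading byte 0xF3 = 11110011 → 4-byte char #7 = F3 87 AD BF.
Offset 22: leading byte 0xC3 = 11000011 → 2-byte char #8 = C3 A8.
Offset 24: leading byte 0xCB = 11001011 → 2-byte char #9 = CB 82.
Offset 26: leading byte 0x2D = 00101101 → 1-byte char #10 = 2D.
Leading byte 0x2D = 00101101 matches 0xxxxxxx → 1-byte sequence.
Byte 1: 0x2D = 00101101, payload 0101101 (7 bits).
Concatenate: 0101101 = 0x2D (7 bits → U+002D).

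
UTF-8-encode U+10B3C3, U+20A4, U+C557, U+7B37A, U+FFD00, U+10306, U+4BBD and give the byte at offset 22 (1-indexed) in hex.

1-indexed offset 22 is 0-indexed offset 21.
U+10B3C3 → 4-byte form F4 8B 8F 83 at offsets 0–3.
U+20A4 → 3-byte form E2 82 A4 at offsets 4–6.
U+C557 → 3-byte form EC 95 97 at offsets 7–9.
U+7B37A → 4-byte form F1 BB 8D BA at offsets 10–13.
U+FFD00 → 4-byte form F3 BF B4 80 at offsets 14–17.
U+10306 → 4-byte form F0 90 8C 86 at offsets 18–21.
Offset 21 falls in char 6's range; it's byte 4 of F0 90 8C 86 = 0x86.

0x86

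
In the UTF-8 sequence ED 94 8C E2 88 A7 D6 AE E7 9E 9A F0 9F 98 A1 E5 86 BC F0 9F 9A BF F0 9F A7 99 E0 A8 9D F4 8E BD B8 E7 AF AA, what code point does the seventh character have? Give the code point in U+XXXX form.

Offset 0: leading byte 0xED = 11101101 → 3-byte char #1 = ED 94 8C.
Offset 3: leading byte 0xE2 = 11100010 → 3-byte char #2 = E2 88 A7.
Offset 6: leading byte 0xD6 = 11010110 → 2-byte char #3 = D6 AE.
Offset 8: leading byte 0xE7 = 11100111 → 3-byte char #4 = E7 9E 9A.
Offset 11: leading byte 0xF0 = 11110000 → 4-byte char #5 = F0 9F 98 A1.
Offset 15: leading byte 0xE5 = 11100101 → 3-byte char #6 = E5 86 BC.
Offset 18: leading byte 0xF0 = 11110000 → 4-byte char #7 = F0 9F 9A BF.
Leading byte 0xF0 = 11110000 matches 11110xxx → 4-byte sequence.
Byte 1: 0xF0 = 11110000, payload 000 (3 bits).
Byte 2: 0x9F = 10011111 (10xxxxxx ✓), payload 011111.
Byte 3: 0x9A = 10011010 (10xxxxxx ✓), payload 011010.
Byte 4: 0xBF = 10111111 (10xxxxxx ✓), payload 111111.
Concatenate: 000011111011010111111 = 0x1F6BF (21 bits → U+1F6BF).

U+1F6BF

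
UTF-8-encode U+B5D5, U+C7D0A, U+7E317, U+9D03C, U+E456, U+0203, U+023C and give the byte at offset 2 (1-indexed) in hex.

1-indexed offset 2 is 0-indexed offset 1.
U+B5D5 → 3-byte form EB 97 95 at offsets 0–2.
Offset 1 falls in char 1's range; it's byte 2 of EB 97 95 = 0x97.

0x97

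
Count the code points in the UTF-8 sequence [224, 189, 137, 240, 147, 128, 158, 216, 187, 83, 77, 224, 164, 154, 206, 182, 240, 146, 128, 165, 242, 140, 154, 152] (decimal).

Byte at offset 0: 0xE0 = 11100000 → 3-byte char (#1). Advance 3.
Byte at offset 3: 0xF0 = 11110000 → 4-byte char (#2). Advance 4.
Byte at offset 7: 0xD8 = 11011000 → 2-byte char (#3). Advance 2.
Byte at offset 9: 0x53 = 01010011 → 1-byte char (#4). Advance 1.
Byte at offset 10: 0x4D = 01001101 → 1-byte char (#5). Advance 1.
Byte at offset 11: 0xE0 = 11100000 → 3-byte char (#6). Advance 3.
Byte at offset 14: 0xCE = 11001110 → 2-byte char (#7). Advance 2.
Byte at offset 16: 0xF0 = 11110000 → 4-byte char (#8). Advance 4.
Byte at offset 20: 0xF2 = 11110010 → 4-byte char (#9). Advance 4.
Reached end at offset 24 after 9 code points.

9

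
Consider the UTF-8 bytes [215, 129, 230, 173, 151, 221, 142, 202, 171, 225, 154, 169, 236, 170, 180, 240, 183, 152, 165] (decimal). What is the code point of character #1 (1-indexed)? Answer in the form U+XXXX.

U+05C1

Offset 0: leading byte 0xD7 = 11010111 → 2-byte char #1 = D7 81.
Leading byte 0xD7 = 11010111 matches 110xxxxx → 2-byte sequence.
Byte 1: 0xD7 = 11010111, payload 10111 (5 bits).
Byte 2: 0x81 = 10000001 (10xxxxxx ✓), payload 000001.
Concatenate: 10111000001 = 0x5C1 (11 bits → U+05C1).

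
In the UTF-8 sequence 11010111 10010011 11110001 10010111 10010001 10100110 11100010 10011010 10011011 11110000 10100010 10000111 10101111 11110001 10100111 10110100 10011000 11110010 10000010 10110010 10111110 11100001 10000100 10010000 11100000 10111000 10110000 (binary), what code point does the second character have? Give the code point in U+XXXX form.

Offset 0: leading byte 0xD7 = 11010111 → 2-byte char #1 = D7 93.
Offset 2: leading byte 0xF1 = 11110001 → 4-byte char #2 = F1 97 91 A6.
Leading byte 0xF1 = 11110001 matches 11110xxx → 4-byte sequence.
Byte 1: 0xF1 = 11110001, payload 001 (3 bits).
Byte 2: 0x97 = 10010111 (10xxxxxx ✓), payload 010111.
Byte 3: 0x91 = 10010001 (10xxxxxx ✓), payload 010001.
Byte 4: 0xA6 = 10100110 (10xxxxxx ✓), payload 100110.
Concatenate: 001010111010001100110 = 0x57466 (21 bits → U+57466).

U+57466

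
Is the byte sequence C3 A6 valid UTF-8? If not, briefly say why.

valid

Leading byte 0xC3 = 11000011 → 2-byte form.
Continuation bytes 0xA6=10100110 all match 10xxxxxx.
Decoded value 0xE6 is ≥ 0x80 (shortest form) and not a surrogate.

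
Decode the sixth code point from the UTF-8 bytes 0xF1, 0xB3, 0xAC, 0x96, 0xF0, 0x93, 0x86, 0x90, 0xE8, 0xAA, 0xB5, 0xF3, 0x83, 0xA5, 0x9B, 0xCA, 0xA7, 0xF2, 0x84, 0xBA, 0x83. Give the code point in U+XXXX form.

Offset 0: leading byte 0xF1 = 11110001 → 4-byte char #1 = F1 B3 AC 96.
Offset 4: leading byte 0xF0 = 11110000 → 4-byte char #2 = F0 93 86 90.
Offset 8: leading byte 0xE8 = 11101000 → 3-byte char #3 = E8 AA B5.
Offset 11: leading byte 0xF3 = 11110011 → 4-byte char #4 = F3 83 A5 9B.
Offset 15: leading byte 0xCA = 11001010 → 2-byte char #5 = CA A7.
Offset 17: leading byte 0xF2 = 11110010 → 4-byte char #6 = F2 84 BA 83.
Leading byte 0xF2 = 11110010 matches 11110xxx → 4-byte sequence.
Byte 1: 0xF2 = 11110010, payload 010 (3 bits).
Byte 2: 0x84 = 10000100 (10xxxxxx ✓), payload 000100.
Byte 3: 0xBA = 10111010 (10xxxxxx ✓), payload 111010.
Byte 4: 0x83 = 10000011 (10xxxxxx ✓), payload 000011.
Concatenate: 010000100111010000011 = 0x84E83 (21 bits → U+84E83).

U+84E83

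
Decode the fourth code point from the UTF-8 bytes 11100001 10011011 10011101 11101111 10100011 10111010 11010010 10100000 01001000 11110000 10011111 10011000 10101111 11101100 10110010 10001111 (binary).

Offset 0: leading byte 0xE1 = 11100001 → 3-byte char #1 = E1 9B 9D.
Offset 3: leading byte 0xEF = 11101111 → 3-byte char #2 = EF A3 BA.
Offset 6: leading byte 0xD2 = 11010010 → 2-byte char #3 = D2 A0.
Offset 8: leading byte 0x48 = 01001000 → 1-byte char #4 = 48.
Leading byte 0x48 = 01001000 matches 0xxxxxxx → 1-byte sequence.
Byte 1: 0x48 = 01001000, payload 1001000 (7 bits).
Concatenate: 1001000 = 0x48 (7 bits → U+0048).

U+0048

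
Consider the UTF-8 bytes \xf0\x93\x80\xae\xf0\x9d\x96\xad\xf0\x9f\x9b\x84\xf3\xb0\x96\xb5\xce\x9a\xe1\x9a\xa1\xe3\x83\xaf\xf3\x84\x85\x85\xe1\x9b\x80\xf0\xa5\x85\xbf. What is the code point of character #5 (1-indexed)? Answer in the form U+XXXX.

Offset 0: leading byte 0xF0 = 11110000 → 4-byte char #1 = F0 93 80 AE.
Offset 4: leading byte 0xF0 = 11110000 → 4-byte char #2 = F0 9D 96 AD.
Offset 8: leading byte 0xF0 = 11110000 → 4-byte char #3 = F0 9F 9B 84.
Offset 12: leading byte 0xF3 = 11110011 → 4-byte char #4 = F3 B0 96 B5.
Offset 16: leading byte 0xCE = 11001110 → 2-byte char #5 = CE 9A.
Leading byte 0xCE = 11001110 matches 110xxxxx → 2-byte sequence.
Byte 1: 0xCE = 11001110, payload 01110 (5 bits).
Byte 2: 0x9A = 10011010 (10xxxxxx ✓), payload 011010.
Concatenate: 01110011010 = 0x39A (11 bits → U+039A).

U+039A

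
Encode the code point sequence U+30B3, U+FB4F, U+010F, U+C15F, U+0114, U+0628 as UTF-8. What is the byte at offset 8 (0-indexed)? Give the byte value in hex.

0xEC

U+30B3 → 3-byte form E3 82 B3 at offsets 0–2.
U+FB4F → 3-byte form EF AD 8F at offsets 3–5.
U+010F → 2-byte form C4 8F at offsets 6–7.
U+C15F → 3-byte form EC 85 9F at offsets 8–10.
Offset 8 falls in char 4's range; it's byte 1 of EC 85 9F = 0xEC.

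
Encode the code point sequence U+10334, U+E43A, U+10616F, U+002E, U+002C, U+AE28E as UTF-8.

F0 90 8C B4 EE 90 BA F4 86 85 AF 2E 2C F2 AE 8A 8E

U+10334: 4-byte form → F0 90 8C B4.
U+E43A: 3-byte form → EE 90 BA.
U+10616F: 4-byte form → F4 86 85 AF.
U+002E: 1-byte form → 2E.
U+002C: 1-byte form → 2C.
U+AE28E: 4-byte form → F2 AE 8A 8E.
Concatenated (17 bytes): F0 90 8C B4 EE 90 BA F4 86 85 AF 2E 2C F2 AE 8A 8E.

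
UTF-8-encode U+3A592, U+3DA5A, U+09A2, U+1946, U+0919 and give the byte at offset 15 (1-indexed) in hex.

1-indexed offset 15 is 0-indexed offset 14.
U+3A592 → 4-byte form F0 BA 96 92 at offsets 0–3.
U+3DA5A → 4-byte form F0 BD A9 9A at offsets 4–7.
U+09A2 → 3-byte form E0 A6 A2 at offsets 8–10.
U+1946 → 3-byte form E1 A5 86 at offsets 11–13.
U+0919 → 3-byte form E0 A4 99 at offsets 14–16.
Offset 14 falls in char 5's range; it's byte 1 of E0 A4 99 = 0xE0.

0xE0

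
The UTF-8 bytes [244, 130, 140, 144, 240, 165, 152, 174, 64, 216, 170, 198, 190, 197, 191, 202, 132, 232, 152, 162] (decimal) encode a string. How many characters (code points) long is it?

8

Byte at offset 0: 0xF4 = 11110100 → 4-byte char (#1). Advance 4.
Byte at offset 4: 0xF0 = 11110000 → 4-byte char (#2). Advance 4.
Byte at offset 8: 0x40 = 01000000 → 1-byte char (#3). Advance 1.
Byte at offset 9: 0xD8 = 11011000 → 2-byte char (#4). Advance 2.
Byte at offset 11: 0xC6 = 11000110 → 2-byte char (#5). Advance 2.
Byte at offset 13: 0xC5 = 11000101 → 2-byte char (#6). Advance 2.
Byte at offset 15: 0xCA = 11001010 → 2-byte char (#7). Advance 2.
Byte at offset 17: 0xE8 = 11101000 → 3-byte char (#8). Advance 3.
Reached end at offset 20 after 8 code points.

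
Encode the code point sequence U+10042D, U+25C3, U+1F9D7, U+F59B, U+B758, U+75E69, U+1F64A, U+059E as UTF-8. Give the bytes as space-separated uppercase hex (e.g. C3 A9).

F4 80 90 AD E2 97 83 F0 9F A7 97 EF 96 9B EB 9D 98 F1 B5 B9 A9 F0 9F 99 8A D6 9E

U+10042D: 4-byte form → F4 80 90 AD.
U+25C3: 3-byte form → E2 97 83.
U+1F9D7: 4-byte form → F0 9F A7 97.
U+F59B: 3-byte form → EF 96 9B.
U+B758: 3-byte form → EB 9D 98.
U+75E69: 4-byte form → F1 B5 B9 A9.
U+1F64A: 4-byte form → F0 9F 99 8A.
U+059E: 2-byte form → D6 9E.
Concatenated (27 bytes): F4 80 90 AD E2 97 83 F0 9F A7 97 EF 96 9B EB 9D 98 F1 B5 B9 A9 F0 9F 99 8A D6 9E.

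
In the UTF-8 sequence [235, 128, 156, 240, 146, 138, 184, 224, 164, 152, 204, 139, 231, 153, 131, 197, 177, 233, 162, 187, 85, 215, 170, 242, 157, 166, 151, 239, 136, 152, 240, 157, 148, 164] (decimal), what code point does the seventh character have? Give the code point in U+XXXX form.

U+98BB

Offset 0: leading byte 0xEB = 11101011 → 3-byte char #1 = EB 80 9C.
Offset 3: leading byte 0xF0 = 11110000 → 4-byte char #2 = F0 92 8A B8.
Offset 7: leading byte 0xE0 = 11100000 → 3-byte char #3 = E0 A4 98.
Offset 10: leading byte 0xCC = 11001100 → 2-byte char #4 = CC 8B.
Offset 12: leading byte 0xE7 = 11100111 → 3-byte char #5 = E7 99 83.
Offset 15: leading byte 0xC5 = 11000101 → 2-byte char #6 = C5 B1.
Offset 17: leading byte 0xE9 = 11101001 → 3-byte char #7 = E9 A2 BB.
Leading byte 0xE9 = 11101001 matches 1110xxxx → 3-byte sequence.
Byte 1: 0xE9 = 11101001, payload 1001 (4 bits).
Byte 2: 0xA2 = 10100010 (10xxxxxx ✓), payload 100010.
Byte 3: 0xBB = 10111011 (10xxxxxx ✓), payload 111011.
Concatenate: 1001100010111011 = 0x98BB (16 bits → U+98BB).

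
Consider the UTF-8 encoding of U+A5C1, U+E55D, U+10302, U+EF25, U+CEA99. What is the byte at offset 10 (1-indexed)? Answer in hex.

0x82

1-indexed offset 10 is 0-indexed offset 9.
U+A5C1 → 3-byte form EA 97 81 at offsets 0–2.
U+E55D → 3-byte form EE 95 9D at offsets 3–5.
U+10302 → 4-byte form F0 90 8C 82 at offsets 6–9.
Offset 9 falls in char 3's range; it's byte 4 of F0 90 8C 82 = 0x82.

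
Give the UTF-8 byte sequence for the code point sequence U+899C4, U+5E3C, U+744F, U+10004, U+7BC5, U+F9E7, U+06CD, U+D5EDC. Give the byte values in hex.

U+899C4: 4-byte form → F2 89 A7 84.
U+5E3C: 3-byte form → E5 B8 BC.
U+744F: 3-byte form → E7 91 8F.
U+10004: 4-byte form → F0 90 80 84.
U+7BC5: 3-byte form → E7 AF 85.
U+F9E7: 3-byte form → EF A7 A7.
U+06CD: 2-byte form → DB 8D.
U+D5EDC: 4-byte form → F3 95 BB 9C.
Concatenated (26 bytes): F2 89 A7 84 E5 B8 BC E7 91 8F F0 90 80 84 E7 AF 85 EF A7 A7 DB 8D F3 95 BB 9C.

F2 89 A7 84 E5 B8 BC E7 91 8F F0 90 80 84 E7 AF 85 EF A7 A7 DB 8D F3 95 BB 9C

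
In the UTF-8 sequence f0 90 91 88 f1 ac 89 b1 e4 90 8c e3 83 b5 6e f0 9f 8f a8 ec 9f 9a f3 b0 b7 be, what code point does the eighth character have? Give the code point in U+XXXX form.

Offset 0: leading byte 0xF0 = 11110000 → 4-byte char #1 = F0 90 91 88.
Offset 4: leading byte 0xF1 = 11110001 → 4-byte char #2 = F1 AC 89 B1.
Offset 8: leading byte 0xE4 = 11100100 → 3-byte char #3 = E4 90 8C.
Offset 11: leading byte 0xE3 = 11100011 → 3-byte char #4 = E3 83 B5.
Offset 14: leading byte 0x6E = 01101110 → 1-byte char #5 = 6E.
Offset 15: leading byte 0xF0 = 11110000 → 4-byte char #6 = F0 9F 8F A8.
Offset 19: leading byte 0xEC = 11101100 → 3-byte char #7 = EC 9F 9A.
Offset 22: leading byte 0xF3 = 11110011 → 4-byte char #8 = F3 B0 B7 BE.
Leading byte 0xF3 = 11110011 matches 11110xxx → 4-byte sequence.
Byte 1: 0xF3 = 11110011, payload 011 (3 bits).
Byte 2: 0xB0 = 10110000 (10xxxxxx ✓), payload 110000.
Byte 3: 0xB7 = 10110111 (10xxxxxx ✓), payload 110111.
Byte 4: 0xBE = 10111110 (10xxxxxx ✓), payload 111110.
Concatenate: 011110000110111111110 = 0xF0DFE (21 bits → U+F0DFE).

U+F0DFE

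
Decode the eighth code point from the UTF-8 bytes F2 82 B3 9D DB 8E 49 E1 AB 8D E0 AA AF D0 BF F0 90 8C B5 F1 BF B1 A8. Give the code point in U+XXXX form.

Offset 0: leading byte 0xF2 = 11110010 → 4-byte char #1 = F2 82 B3 9D.
Offset 4: leading byte 0xDB = 11011011 → 2-byte char #2 = DB 8E.
Offset 6: leading byte 0x49 = 01001001 → 1-byte char #3 = 49.
Offset 7: leading byte 0xE1 = 11100001 → 3-byte char #4 = E1 AB 8D.
Offset 10: leading byte 0xE0 = 11100000 → 3-byte char #5 = E0 AA AF.
Offset 13: leading byte 0xD0 = 11010000 → 2-byte char #6 = D0 BF.
Offset 15: leading byte 0xF0 = 11110000 → 4-byte char #7 = F0 90 8C B5.
Offset 19: leading byte 0xF1 = 11110001 → 4-byte char #8 = F1 BF B1 A8.
Leading byte 0xF1 = 11110001 matches 11110xxx → 4-byte sequence.
Byte 1: 0xF1 = 11110001, payload 001 (3 bits).
Byte 2: 0xBF = 10111111 (10xxxxxx ✓), payload 111111.
Byte 3: 0xB1 = 10110001 (10xxxxxx ✓), payload 110001.
Byte 4: 0xA8 = 10101000 (10xxxxxx ✓), payload 101000.
Concatenate: 001111111110001101000 = 0x7FC68 (21 bits → U+7FC68).

U+7FC68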